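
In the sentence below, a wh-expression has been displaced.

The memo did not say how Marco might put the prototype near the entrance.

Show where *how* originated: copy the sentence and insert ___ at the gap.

The memo did not say how Marco might put the prototype near the entrance ___.

Before movement: Marco might put the prototype near the entrance how.
'how' functions as the manner adjunct. The gap is right after 'entrance'.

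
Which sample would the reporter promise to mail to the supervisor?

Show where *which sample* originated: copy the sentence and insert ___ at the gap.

Which sample would the reporter promise to mail ___ to the supervisor?

Before movement: The reporter would promise to mail which sample to the supervisor.
'which sample' functions as the direct object of 'mail'. The gap is right after 'mail'.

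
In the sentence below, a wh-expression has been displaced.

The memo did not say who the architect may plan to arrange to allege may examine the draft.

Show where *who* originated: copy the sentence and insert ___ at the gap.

Pre-movement form: The architect may plan to arrange to allege who may examine the draft.
'who' is the subject of the clause embedded under 'allege'. The gap is right after 'allege'.

The memo did not say who the architect may plan to arrange to allege ___ may examine the draft.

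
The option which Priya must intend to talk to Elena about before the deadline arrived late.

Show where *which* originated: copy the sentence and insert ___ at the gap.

'which' functions as the object of the preposition 'about'. The gap is right after 'about'.

The option which Priya must intend to talk to Elena about ___ before the deadline arrived late.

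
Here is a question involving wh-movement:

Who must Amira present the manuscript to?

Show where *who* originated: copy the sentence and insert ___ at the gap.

Pre-movement form: Amira must present the manuscript to who.
'who' functions as the object of the preposition 'to' (recipient of 'present'). The gap is right after 'to'.

Who must Amira present the manuscript to ___?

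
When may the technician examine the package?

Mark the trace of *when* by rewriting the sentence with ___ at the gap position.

When may the technician examine the package ___?

Before movement: The technician may examine the package when.
'when' functions as the temporal adjunct. The gap is right after 'package'.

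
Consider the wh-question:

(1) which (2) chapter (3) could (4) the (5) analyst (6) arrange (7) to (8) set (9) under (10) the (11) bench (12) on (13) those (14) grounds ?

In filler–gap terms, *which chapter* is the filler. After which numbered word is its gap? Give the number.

Underlying clause: The analyst could arrange to set which chapter under the bench on those grounds.
'which chapter' functions as the direct object of 'set'. It moves to the left edge, and the trace sits right after 'set':
Which chapter could the analyst arrange to set ___ under the bench on those grounds?
'set' is word 8.

8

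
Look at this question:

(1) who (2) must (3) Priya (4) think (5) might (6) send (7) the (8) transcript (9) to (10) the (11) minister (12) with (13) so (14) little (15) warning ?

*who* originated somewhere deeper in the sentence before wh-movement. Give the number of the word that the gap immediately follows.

4

In situ: Priya must think who might send the transcript to the minister with so little warning.
'who' is the subject of the clause embedded under 'think'. Wh-movement fronts it, leaving a gap right after 'think':
Who must Priya think ___ might send the transcript to the minister with so little warning?
'think' is word 4.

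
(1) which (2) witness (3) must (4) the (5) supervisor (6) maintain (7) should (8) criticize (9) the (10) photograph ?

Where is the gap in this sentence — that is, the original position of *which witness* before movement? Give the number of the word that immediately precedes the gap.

Before movement: The supervisor must maintain which witness should criticize the photograph.
'which witness' functions as the subject of the clause embedded under 'maintain'. Wh-movement fronts it, leaving a gap right after 'maintain':
Which witness must the supervisor maintain ___ should criticize the photograph?
'maintain' is word 6.

6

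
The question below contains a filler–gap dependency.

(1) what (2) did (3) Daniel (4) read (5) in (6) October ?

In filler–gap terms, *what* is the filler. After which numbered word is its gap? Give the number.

Underlying clause: Daniel did read what in October.
The filler 'what' is interpreted as the direct object of 'read'. It moves to the left edge, and the trace sits right after 'read':
What did Daniel read ___ in October?
'read' is word 4.

4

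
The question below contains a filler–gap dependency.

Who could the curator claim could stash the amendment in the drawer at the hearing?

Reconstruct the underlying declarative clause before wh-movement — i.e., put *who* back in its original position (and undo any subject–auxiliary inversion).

The curator could claim who could stash the amendment in the drawer at the hearing.

'who' is the subject of the clause embedded under 'claim'. It moves to the left edge, and the trace sits right after 'claim':
Who could the curator claim ___ could stash the amendment in the drawer at the hearing?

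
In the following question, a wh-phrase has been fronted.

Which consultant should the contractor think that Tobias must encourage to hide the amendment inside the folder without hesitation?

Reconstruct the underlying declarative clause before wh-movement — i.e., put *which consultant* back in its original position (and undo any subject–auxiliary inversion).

The contractor should think that Tobias must encourage which consultant to hide the amendment inside the folder without hesitation.

'which consultant' functions as the direct object of 'encourage'. It moves to the left edge, and the trace sits right after 'encourage':
Which consultant should the contractor think that Tobias must encourage ___ to hide the amendment inside the folder without hesitation?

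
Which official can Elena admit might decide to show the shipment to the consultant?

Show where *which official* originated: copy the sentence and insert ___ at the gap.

Pre-movement form: Elena can admit which official might decide to show the shipment to the consultant.
'which official' functions as the subject of the clause embedded under 'admit'. The gap is right after 'admit'.

Which official can Elena admit ___ might decide to show the shipment to the consultant?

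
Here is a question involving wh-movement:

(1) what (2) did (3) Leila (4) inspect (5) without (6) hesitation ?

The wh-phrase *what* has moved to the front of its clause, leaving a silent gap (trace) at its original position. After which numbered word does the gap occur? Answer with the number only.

4

Before movement: Leila did inspect what without hesitation.
The filler 'what' is interpreted as the direct object of 'inspect'. Wh-movement fronts it, leaving a gap right after 'inspect':
What did Leila inspect ___ without hesitation?
'inspect' is word 4.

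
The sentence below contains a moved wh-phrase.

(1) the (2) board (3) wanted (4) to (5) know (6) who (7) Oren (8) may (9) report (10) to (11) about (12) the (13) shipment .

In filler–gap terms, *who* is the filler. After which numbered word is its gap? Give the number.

10

Pre-movement form: Oren may report to who about the shipment.
'who' functions as the object of the preposition 'to'. Fronting leaves a gap immediately after 'to':
The board wanted to know who Oren may report to ___ about the shipment.
'to' is word 10.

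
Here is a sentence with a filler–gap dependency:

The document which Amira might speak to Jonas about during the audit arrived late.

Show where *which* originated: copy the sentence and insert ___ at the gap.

The document which Amira might speak to Jonas about ___ during the audit arrived late.

'which' is the object of the preposition 'about'. The gap is right after 'about'.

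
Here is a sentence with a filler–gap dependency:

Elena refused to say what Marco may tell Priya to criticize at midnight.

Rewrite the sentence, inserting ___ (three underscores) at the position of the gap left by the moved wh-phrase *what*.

Pre-movement form: Marco may tell Priya to criticize what at midnight.
The filler 'what' is interpreted as the direct object of 'criticize'. The gap is right after 'criticize'.

Elena refused to say what Marco may tell Priya to criticize ___ at midnight.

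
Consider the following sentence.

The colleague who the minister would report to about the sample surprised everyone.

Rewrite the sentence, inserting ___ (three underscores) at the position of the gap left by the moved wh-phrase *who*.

The colleague who the minister would report to ___ about the sample surprised everyone.

The filler 'who' is interpreted as the object of the preposition 'to'. The gap is right after 'to'.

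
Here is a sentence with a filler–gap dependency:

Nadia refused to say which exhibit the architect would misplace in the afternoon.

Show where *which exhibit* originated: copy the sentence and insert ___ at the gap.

Pre-movement form: The architect would misplace which exhibit in the afternoon.
'which exhibit' functions as the direct object of 'misplace'. The gap is right after 'misplace'.

Nadia refused to say which exhibit the architect would misplace ___ in the afternoon.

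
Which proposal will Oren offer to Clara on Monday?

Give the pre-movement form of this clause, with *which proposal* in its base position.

'which proposal' is the direct object of 'offer'. Fronting leaves a gap immediately after 'offer':
Which proposal will Oren offer ___ to Clara on Monday?

Oren will offer which proposal to Clara on Monday.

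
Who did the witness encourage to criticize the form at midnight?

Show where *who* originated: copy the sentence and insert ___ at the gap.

Before movement: The witness did encourage who to criticize the form at midnight.
The filler 'who' is interpreted as the direct object of 'encourage'. The gap is right after 'encourage'.

Who did the witness encourage ___ to criticize the form at midnight?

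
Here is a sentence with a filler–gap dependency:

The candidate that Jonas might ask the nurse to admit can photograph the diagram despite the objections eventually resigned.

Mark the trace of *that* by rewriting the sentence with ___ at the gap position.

The candidate that Jonas might ask the nurse to admit ___ can photograph the diagram despite the objections eventually resigned.

The filler 'that' is interpreted as the subject of the clause embedded under 'admit'. The gap is right after 'admit'.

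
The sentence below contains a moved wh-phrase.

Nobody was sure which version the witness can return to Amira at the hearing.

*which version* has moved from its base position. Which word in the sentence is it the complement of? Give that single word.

Pre-movement form: The witness can return which version to Amira at the hearing.
'which version' functions as the direct object of 'return'. Wh-movement fronts it, leaving a gap right after 'return':
Nobody was sure which version the witness can return ___ to Amira at the hearing.

return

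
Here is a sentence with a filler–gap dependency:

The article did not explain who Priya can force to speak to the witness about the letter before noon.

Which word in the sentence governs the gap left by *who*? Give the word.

force

Pre-movement form: Priya can force who to speak to the witness about the letter before noon.
'who' functions as the direct object of 'force'. Fronting leaves a gap immediately after 'force':
The article did not explain who Priya can force ___ to speak to the witness about the letter before noon.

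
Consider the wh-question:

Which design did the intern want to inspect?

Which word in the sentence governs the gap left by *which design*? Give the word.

In situ: The intern did want to inspect which design.
'which design' functions as the direct object of 'inspect'. Fronting leaves a gap immediately after 'inspect':
Which design did the intern want to inspect ___?

inspect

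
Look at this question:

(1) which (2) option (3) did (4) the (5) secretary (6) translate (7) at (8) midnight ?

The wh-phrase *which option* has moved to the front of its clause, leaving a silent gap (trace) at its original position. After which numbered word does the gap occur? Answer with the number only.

In situ: The secretary did translate which option at midnight.
'which option' is the direct object of 'translate'. Fronting leaves a gap immediately after 'translate':
Which option did the secretary translate ___ at midnight?
'translate' is word 6.

6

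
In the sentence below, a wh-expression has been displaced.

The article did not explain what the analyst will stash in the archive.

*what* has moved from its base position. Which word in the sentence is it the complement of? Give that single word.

Pre-movement form: The analyst will stash what in the archive.
'what' is the direct object of 'stash'. Wh-movement fronts it, leaving a gap right after 'stash':
The article did not explain what the analyst will stash ___ in the archive.

stash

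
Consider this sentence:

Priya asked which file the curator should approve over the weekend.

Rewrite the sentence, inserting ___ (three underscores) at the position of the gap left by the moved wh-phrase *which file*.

Priya asked which file the curator should approve ___ over the weekend.

In situ: The curator should approve which file over the weekend.
'which file' is the direct object of 'approve'. The gap is right after 'approve'.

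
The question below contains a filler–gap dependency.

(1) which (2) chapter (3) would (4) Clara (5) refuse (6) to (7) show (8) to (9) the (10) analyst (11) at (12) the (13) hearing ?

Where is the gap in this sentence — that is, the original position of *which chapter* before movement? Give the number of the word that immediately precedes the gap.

Underlying clause: Clara would refuse to show which chapter to the analyst at the hearing.
'which chapter' functions as the direct object of 'show'. It moves to the left edge, and the trace sits right after 'show':
Which chapter would Clara refuse to show ___ to the analyst at the hearing?
'show' is word 7.

7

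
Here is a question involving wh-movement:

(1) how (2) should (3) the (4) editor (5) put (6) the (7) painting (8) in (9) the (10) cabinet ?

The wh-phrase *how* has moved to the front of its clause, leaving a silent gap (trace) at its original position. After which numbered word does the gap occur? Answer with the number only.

10

In situ: The editor should put the painting in the cabinet how.
'how' is the manner adjunct. Fronting leaves a gap immediately after 'cabinet':
How should the editor put the painting in the cabinet ___?
'cabinet' is word 10.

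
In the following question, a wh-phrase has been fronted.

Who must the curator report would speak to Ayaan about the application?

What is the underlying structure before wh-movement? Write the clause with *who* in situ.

The filler 'who' is interpreted as the subject of the clause embedded under 'report'. Wh-movement fronts it, leaving a gap right after 'report':
Who must the curator report ___ would speak to Ayaan about the application?

The curator must report who would speak to Ayaan about the application.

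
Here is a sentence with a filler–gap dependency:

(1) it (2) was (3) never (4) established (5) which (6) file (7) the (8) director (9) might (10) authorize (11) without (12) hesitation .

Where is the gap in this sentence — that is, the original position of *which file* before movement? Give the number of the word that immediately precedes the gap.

10

In situ: The director might authorize which file without hesitation.
'which file' functions as the direct object of 'authorize'. Fronting leaves a gap immediately after 'authorize':
It was never established which file the director might authorize ___ without hesitation.
'authorize' is word 10.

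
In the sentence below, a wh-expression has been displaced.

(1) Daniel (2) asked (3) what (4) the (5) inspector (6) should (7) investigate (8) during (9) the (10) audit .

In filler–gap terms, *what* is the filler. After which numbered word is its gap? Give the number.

Underlying clause: The inspector should investigate what during the audit.
'what' is the direct object of 'investigate'. Wh-movement fronts it, leaving a gap right after 'investigate':
Daniel asked what the inspector should investigate ___ during the audit.
'investigate' is word 7.

7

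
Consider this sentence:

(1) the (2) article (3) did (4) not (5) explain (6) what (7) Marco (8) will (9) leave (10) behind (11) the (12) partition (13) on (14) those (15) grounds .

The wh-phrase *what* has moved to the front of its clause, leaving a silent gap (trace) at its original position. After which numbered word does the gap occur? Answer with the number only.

9

Underlying clause: Marco will leave what behind the partition on those grounds.
'what' is the direct object of 'leave'. Wh-movement fronts it, leaving a gap right after 'leave':
The article did not explain what Marco will leave ___ behind the partition on those grounds.
'leave' is word 9.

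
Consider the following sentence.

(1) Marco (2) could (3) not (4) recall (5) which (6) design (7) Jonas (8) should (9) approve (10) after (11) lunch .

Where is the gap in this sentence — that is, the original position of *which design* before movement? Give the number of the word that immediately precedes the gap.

9

In situ: Jonas should approve which design after lunch.
'which design' functions as the direct object of 'approve'. It moves to the left edge, and the trace sits right after 'approve':
Marco could not recall which design Jonas should approve ___ after lunch.
'approve' is word 9.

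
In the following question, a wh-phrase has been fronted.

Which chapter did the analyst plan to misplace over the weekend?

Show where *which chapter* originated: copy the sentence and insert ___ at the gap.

Which chapter did the analyst plan to misplace ___ over the weekend?

Pre-movement form: The analyst did plan to misplace which chapter over the weekend.
The filler 'which chapter' is interpreted as the direct object of 'misplace'. The gap is right after 'misplace'.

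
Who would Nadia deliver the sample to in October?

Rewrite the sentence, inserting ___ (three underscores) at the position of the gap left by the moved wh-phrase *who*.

Who would Nadia deliver the sample to ___ in October?

Pre-movement form: Nadia would deliver the sample to who in October.
The filler 'who' is interpreted as the object of the preposition 'to' (recipient of 'deliver'). The gap is right after 'to'.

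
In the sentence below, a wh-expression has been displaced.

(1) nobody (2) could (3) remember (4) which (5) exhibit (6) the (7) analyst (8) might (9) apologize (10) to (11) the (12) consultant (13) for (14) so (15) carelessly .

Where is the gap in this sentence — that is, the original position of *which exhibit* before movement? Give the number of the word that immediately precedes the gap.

Underlying clause: The analyst might apologize to the consultant for which exhibit so carelessly.
'which exhibit' functions as the object of the preposition 'for'. Fronting leaves a gap immediately after 'for':
Nobody could remember which exhibit the analyst might apologize to the consultant for ___ so carelessly.
'for' is word 13.

13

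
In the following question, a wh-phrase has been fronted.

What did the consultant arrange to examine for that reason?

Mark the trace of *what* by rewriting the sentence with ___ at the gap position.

Before movement: The consultant did arrange to examine what for that reason.
'what' is the direct object of 'examine'. The gap is right after 'examine'.

What did the consultant arrange to examine ___ for that reason?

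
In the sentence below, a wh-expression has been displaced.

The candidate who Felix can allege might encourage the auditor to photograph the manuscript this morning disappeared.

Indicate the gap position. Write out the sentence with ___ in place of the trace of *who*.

'who' is the subject of the clause embedded under 'allege'. The gap is right after 'allege'.

The candidate who Felix can allege ___ might encourage the auditor to photograph the manuscript this morning disappeared.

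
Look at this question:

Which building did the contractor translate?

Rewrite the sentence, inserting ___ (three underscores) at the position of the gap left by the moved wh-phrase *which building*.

Underlying clause: The contractor did translate which building.
The filler 'which building' is interpreted as the direct object of 'translate'. The gap is right after 'translate'.

Which building did the contractor translate ___?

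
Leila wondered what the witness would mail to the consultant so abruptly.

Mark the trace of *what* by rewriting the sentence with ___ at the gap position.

Underlying clause: The witness would mail what to the consultant so abruptly.
'what' is the direct object of 'mail'. The gap is right after 'mail'.

Leila wondered what the witness would mail ___ to the consultant so abruptly.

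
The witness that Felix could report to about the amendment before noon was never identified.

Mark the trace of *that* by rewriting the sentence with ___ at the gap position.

The witness that Felix could report to ___ about the amendment before noon was never identified.

'that' functions as the object of the preposition 'to'. The gap is right after 'to'.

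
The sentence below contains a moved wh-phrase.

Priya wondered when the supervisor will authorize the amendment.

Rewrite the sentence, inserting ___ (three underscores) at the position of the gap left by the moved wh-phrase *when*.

Before movement: The supervisor will authorize the amendment when.
The filler 'when' is interpreted as the temporal adjunct. The gap is right after 'amendment'.

Priya wondered when the supervisor will authorize the amendment ___.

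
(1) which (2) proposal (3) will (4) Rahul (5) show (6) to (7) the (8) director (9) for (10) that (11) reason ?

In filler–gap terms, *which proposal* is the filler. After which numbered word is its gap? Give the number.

5

Pre-movement form: Rahul will show which proposal to the director for that reason.
'which proposal' is the direct object of 'show'. Fronting leaves a gap immediately after 'show':
Which proposal will Rahul show ___ to the director for that reason?
'show' is word 5.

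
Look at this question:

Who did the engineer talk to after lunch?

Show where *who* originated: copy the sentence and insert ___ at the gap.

Who did the engineer talk to ___ after lunch?

Underlying clause: The engineer did talk to who after lunch.
The filler 'who' is interpreted as the object of the preposition 'to'. The gap is right after 'to'.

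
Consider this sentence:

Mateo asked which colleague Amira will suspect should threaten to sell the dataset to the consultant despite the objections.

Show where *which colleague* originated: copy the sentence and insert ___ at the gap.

Underlying clause: Amira will suspect which colleague should threaten to sell the dataset to the consultant despite the objections.
The filler 'which colleague' is interpreted as the subject of the clause embedded under 'suspect'. The gap is right after 'suspect'.

Mateo asked which colleague Amira will suspect ___ should threaten to sell the dataset to the consultant despite the objections.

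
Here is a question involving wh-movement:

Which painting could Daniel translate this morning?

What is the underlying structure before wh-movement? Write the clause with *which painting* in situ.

The filler 'which painting' is interpreted as the direct object of 'translate'. Fronting leaves a gap immediately after 'translate':
Which painting could Daniel translate ___ this morning?

Daniel could translate which painting this morning.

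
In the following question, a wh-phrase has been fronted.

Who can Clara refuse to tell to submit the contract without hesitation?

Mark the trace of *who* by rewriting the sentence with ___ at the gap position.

Underlying clause: Clara can refuse to tell who to submit the contract without hesitation.
'who' functions as the direct object of 'tell'. The gap is right after 'tell'.

Who can Clara refuse to tell ___ to submit the contract without hesitation?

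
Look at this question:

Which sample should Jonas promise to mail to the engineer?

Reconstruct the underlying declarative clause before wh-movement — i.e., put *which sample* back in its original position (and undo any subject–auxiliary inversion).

Jonas should promise to mail which sample to the engineer.

The filler 'which sample' is interpreted as the direct object of 'mail'. Wh-movement fronts it, leaving a gap right after 'mail':
Which sample should Jonas promise to mail ___ to the engineer?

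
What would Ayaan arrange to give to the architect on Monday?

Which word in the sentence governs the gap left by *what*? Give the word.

give

Underlying clause: Ayaan would arrange to give what to the architect on Monday.
'what' functions as the direct object of 'give'. It moves to the left edge, and the trace sits right after 'give':
What would Ayaan arrange to give ___ to the architect on Monday?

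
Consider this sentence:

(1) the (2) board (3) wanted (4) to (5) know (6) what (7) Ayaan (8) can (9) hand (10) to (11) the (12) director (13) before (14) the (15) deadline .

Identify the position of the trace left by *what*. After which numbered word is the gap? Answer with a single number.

9

Pre-movement form: Ayaan can hand what to the director before the deadline.
'what' is the direct object of 'hand'. It moves to the left edge, and the trace sits right after 'hand':
The board wanted to know what Ayaan can hand ___ to the director before the deadline.
'hand' is word 9.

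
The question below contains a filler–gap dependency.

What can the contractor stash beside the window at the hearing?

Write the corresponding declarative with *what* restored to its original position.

'what' is the direct object of 'stash'. It moves to the left edge, and the trace sits right after 'stash':
What can the contractor stash ___ beside the window at the hearing?

The contractor can stash what beside the window at the hearing.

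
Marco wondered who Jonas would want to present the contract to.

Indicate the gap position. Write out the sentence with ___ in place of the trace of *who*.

Underlying clause: Jonas would want to present the contract to who.
The filler 'who' is interpreted as the object of the preposition 'to' (recipient of 'present'). The gap is right after 'to'.

Marco wondered who Jonas would want to present the contract to ___.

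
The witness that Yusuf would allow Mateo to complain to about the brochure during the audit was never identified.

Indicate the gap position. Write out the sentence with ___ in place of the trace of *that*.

'that' functions as the object of the preposition 'to'. The gap is right after 'to'.

The witness that Yusuf would allow Mateo to complain to ___ about the brochure during the audit was never identified.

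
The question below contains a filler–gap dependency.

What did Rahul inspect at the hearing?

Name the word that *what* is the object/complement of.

Pre-movement form: Rahul did inspect what at the hearing.
'what' is the direct object of 'inspect'. Fronting leaves a gap immediately after 'inspect':
What did Rahul inspect ___ at the hearing?

inspect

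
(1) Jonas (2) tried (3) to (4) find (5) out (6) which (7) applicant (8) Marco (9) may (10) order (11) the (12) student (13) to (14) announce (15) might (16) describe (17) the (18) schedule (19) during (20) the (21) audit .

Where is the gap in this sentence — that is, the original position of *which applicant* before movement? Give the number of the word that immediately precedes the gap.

Underlying clause: Marco may order the student to announce which applicant might describe the schedule during the audit.
The filler 'which applicant' is interpreted as the subject of the clause embedded under 'announce'. It moves to the left edge, and the trace sits right after 'announce':
Jonas tried to find out which applicant Marco may order the student to announce ___ might describe the schedule during the audit.
'announce' is word 14.

14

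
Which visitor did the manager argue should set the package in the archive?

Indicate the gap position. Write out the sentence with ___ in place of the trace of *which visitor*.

Before movement: The manager did argue which visitor should set the package in the archive.
The filler 'which visitor' is interpreted as the subject of the clause embedded under 'argue'. The gap is right after 'argue'.

Which visitor did the manager argue ___ should set the package in the archive?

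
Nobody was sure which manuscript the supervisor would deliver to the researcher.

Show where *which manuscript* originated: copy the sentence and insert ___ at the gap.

Nobody was sure which manuscript the supervisor would deliver ___ to the researcher.

In situ: The supervisor would deliver which manuscript to the researcher.
'which manuscript' functions as the direct object of 'deliver'. The gap is right after 'deliver'.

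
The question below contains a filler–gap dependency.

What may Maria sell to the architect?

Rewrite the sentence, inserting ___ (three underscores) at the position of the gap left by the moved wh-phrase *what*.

What may Maria sell ___ to the architect?

Underlying clause: Maria may sell what to the architect.
'what' is the direct object of 'sell'. The gap is right after 'sell'.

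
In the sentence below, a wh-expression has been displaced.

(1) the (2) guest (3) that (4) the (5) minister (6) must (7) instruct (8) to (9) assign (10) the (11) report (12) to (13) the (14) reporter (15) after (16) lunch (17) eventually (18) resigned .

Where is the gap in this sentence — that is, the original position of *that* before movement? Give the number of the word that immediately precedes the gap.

7

'that' is the direct object of 'instruct'. Fronting leaves a gap immediately after 'instruct':
The guest that the minister must instruct ___ to assign the report to the reporter after lunch eventually resigned.
'instruct' is word 7.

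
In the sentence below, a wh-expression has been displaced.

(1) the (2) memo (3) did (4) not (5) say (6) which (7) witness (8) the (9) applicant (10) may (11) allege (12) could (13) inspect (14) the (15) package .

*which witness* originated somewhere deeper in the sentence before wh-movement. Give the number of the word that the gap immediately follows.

11

In situ: The applicant may allege which witness could inspect the package.
'which witness' is the subject of the clause embedded under 'allege'. It moves to the left edge, and the trace sits right after 'allege':
The memo did not say which witness the applicant may allege ___ could inspect the package.
'allege' is word 11.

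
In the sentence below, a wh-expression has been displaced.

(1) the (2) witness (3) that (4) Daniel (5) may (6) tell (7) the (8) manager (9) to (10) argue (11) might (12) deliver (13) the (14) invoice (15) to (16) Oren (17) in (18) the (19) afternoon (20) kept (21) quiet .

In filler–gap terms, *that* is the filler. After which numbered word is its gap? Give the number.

10

'that' is the subject of the clause embedded under 'argue'. Fronting leaves a gap immediately after 'argue':
The witness that Daniel may tell the manager to argue ___ might deliver the invoice to Oren in the afternoon kept quiet.
'argue' is word 10.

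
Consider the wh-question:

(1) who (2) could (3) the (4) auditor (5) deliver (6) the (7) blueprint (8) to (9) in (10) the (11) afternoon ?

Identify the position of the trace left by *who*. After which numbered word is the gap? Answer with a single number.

8

Pre-movement form: The auditor could deliver the blueprint to who in the afternoon.
The filler 'who' is interpreted as the object of the preposition 'to' (recipient of 'deliver'). It moves to the left edge, and the trace sits right after 'to':
Who could the auditor deliver the blueprint to ___ in the afternoon?
'to' is word 8.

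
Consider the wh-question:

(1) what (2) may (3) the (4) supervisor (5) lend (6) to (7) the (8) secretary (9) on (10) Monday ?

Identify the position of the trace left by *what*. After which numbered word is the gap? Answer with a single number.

In situ: The supervisor may lend what to the secretary on Monday.
'what' functions as the direct object of 'lend'. Fronting leaves a gap immediately after 'lend':
What may the supervisor lend ___ to the secretary on Monday?
'lend' is word 5.

5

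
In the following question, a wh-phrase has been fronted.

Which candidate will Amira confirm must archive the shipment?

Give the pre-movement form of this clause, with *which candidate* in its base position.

Amira will confirm which candidate must archive the shipment.

'which candidate' functions as the subject of the clause embedded under 'confirm'. It moves to the left edge, and the trace sits right after 'confirm':
Which candidate will Amira confirm ___ must archive the shipment?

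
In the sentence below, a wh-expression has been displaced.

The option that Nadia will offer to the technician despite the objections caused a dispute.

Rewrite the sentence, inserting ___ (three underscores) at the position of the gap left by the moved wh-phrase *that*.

The option that Nadia will offer ___ to the technician despite the objections caused a dispute.

The filler 'that' is interpreted as the direct object of 'offer'. The gap is right after 'offer'.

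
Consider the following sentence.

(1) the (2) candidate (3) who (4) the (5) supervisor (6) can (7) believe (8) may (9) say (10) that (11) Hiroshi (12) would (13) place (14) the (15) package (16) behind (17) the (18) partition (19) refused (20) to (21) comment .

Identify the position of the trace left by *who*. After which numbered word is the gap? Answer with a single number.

'who' is the subject of the clause embedded under 'believe'. Fronting leaves a gap immediately after 'believe':
The candidate who the supervisor can believe ___ may say that Hiroshi would place the package behind the partition refused to comment.
'believe' is word 7.

7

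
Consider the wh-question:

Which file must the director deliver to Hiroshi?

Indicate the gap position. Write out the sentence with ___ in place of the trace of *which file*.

Pre-movement form: The director must deliver which file to Hiroshi.
'which file' functions as the direct object of 'deliver'. The gap is right after 'deliver'.

Which file must the director deliver ___ to Hiroshi?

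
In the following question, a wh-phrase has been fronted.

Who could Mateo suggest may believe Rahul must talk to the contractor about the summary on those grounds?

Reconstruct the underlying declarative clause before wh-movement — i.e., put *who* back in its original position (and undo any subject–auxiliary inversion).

Mateo could suggest who may believe Rahul must talk to the contractor about the summary on those grounds.

'who' functions as the subject of the clause embedded under 'suggest'. Wh-movement fronts it, leaving a gap right after 'suggest':
Who could Mateo suggest ___ may believe Rahul must talk to the contractor about the summary on those grounds?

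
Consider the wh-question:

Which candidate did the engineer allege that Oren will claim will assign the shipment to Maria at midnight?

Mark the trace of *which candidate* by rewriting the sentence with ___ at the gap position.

Which candidate did the engineer allege that Oren will claim ___ will assign the shipment to Maria at midnight?

Before movement: The engineer did allege that Oren will claim which candidate will assign the shipment to Maria at midnight.
The filler 'which candidate' is interpreted as the subject of the clause embedded under 'claim'. The gap is right after 'claim'.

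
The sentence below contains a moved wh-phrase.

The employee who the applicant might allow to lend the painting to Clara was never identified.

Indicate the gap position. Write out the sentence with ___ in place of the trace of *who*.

The employee who the applicant might allow ___ to lend the painting to Clara was never identified.

The filler 'who' is interpreted as the direct object of 'allow'. The gap is right after 'allow'.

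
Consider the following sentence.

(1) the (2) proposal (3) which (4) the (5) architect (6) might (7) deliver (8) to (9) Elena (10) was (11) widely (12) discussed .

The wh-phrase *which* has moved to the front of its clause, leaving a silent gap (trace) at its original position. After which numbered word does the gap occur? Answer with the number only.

7

'which' functions as the direct object of 'deliver'. It moves to the left edge, and the trace sits right after 'deliver':
The proposal which the architect might deliver ___ to Elena was widely discussed.
'deliver' is word 7.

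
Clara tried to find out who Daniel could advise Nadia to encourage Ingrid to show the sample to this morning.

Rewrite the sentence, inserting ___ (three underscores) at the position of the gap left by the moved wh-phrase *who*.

In situ: Daniel could advise Nadia to encourage Ingrid to show the sample to who this morning.
'who' is the object of the preposition 'to' (recipient of 'show'). The gap is right after 'to'.

Clara tried to find out who Daniel could advise Nadia to encourage Ingrid to show the sample to ___ this morning.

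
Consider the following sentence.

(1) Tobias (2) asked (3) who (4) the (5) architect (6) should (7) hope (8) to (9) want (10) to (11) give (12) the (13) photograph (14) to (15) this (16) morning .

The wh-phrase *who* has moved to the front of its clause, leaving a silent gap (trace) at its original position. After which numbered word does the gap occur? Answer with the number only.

Underlying clause: The architect should hope to want to give the photograph to who this morning.
'who' is the object of the preposition 'to' (recipient of 'give'). It moves to the left edge, and the trace sits right after 'to':
Tobias asked who the architect should hope to want to give the photograph to ___ this morning.
'to' is word 14.

14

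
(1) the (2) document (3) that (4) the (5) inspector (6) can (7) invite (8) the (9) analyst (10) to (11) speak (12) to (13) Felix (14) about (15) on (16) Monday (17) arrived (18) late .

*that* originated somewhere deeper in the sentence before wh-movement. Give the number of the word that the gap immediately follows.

14

The filler 'that' is interpreted as the object of the preposition 'about'. It moves to the left edge, and the trace sits right after 'about':
The document that the inspector can invite the analyst to speak to Felix about ___ on Monday arrived late.
'about' is word 14.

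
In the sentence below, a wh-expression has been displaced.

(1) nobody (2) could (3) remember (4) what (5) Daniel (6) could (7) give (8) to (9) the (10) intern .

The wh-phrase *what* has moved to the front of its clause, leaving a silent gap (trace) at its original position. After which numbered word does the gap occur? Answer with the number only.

7

Before movement: Daniel could give what to the intern.
The filler 'what' is interpreted as the direct object of 'give'. Wh-movement fronts it, leaving a gap right after 'give':
Nobody could remember what Daniel could give ___ to the intern.
'give' is word 7.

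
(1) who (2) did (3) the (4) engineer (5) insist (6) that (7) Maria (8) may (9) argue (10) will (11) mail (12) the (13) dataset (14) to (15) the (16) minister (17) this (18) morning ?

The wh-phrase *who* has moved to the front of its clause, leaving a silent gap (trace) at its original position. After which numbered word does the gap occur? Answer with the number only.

Underlying clause: The engineer did insist that Maria may argue who will mail the dataset to the minister this morning.
The filler 'who' is interpreted as the subject of the clause embedded under 'argue'. It moves to the left edge, and the trace sits right after 'argue':
Who did the engineer insist that Maria may argue ___ will mail the dataset to the minister this morning?
'argue' is word 9.

9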